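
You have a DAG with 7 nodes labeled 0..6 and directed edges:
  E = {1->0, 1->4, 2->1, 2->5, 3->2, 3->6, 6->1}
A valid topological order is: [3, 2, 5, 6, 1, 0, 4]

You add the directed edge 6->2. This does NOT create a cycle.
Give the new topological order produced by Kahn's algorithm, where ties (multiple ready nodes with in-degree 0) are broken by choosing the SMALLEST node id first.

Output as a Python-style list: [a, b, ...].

Old toposort: [3, 2, 5, 6, 1, 0, 4]
Added edge: 6->2
Position of 6 (3) > position of 2 (1). Must reorder: 6 must now come before 2.
Run Kahn's algorithm (break ties by smallest node id):
  initial in-degrees: [1, 2, 2, 0, 1, 1, 1]
  ready (indeg=0): [3]
  pop 3: indeg[2]->1; indeg[6]->0 | ready=[6] | order so far=[3]
  pop 6: indeg[1]->1; indeg[2]->0 | ready=[2] | order so far=[3, 6]
  pop 2: indeg[1]->0; indeg[5]->0 | ready=[1, 5] | order so far=[3, 6, 2]
  pop 1: indeg[0]->0; indeg[4]->0 | ready=[0, 4, 5] | order so far=[3, 6, 2, 1]
  pop 0: no out-edges | ready=[4, 5] | order so far=[3, 6, 2, 1, 0]
  pop 4: no out-edges | ready=[5] | order so far=[3, 6, 2, 1, 0, 4]
  pop 5: no out-edges | ready=[] | order so far=[3, 6, 2, 1, 0, 4, 5]
  Result: [3, 6, 2, 1, 0, 4, 5]

Answer: [3, 6, 2, 1, 0, 4, 5]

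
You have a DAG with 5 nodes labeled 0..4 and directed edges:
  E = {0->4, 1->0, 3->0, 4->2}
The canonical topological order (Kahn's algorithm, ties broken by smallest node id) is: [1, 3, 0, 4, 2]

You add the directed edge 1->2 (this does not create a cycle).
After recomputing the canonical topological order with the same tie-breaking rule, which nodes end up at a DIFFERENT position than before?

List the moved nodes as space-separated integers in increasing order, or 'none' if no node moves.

Old toposort: [1, 3, 0, 4, 2]
Added edge 1->2
Recompute Kahn (smallest-id tiebreak):
  initial in-degrees: [2, 0, 2, 0, 1]
  ready (indeg=0): [1, 3]
  pop 1: indeg[0]->1; indeg[2]->1 | ready=[3] | order so far=[1]
  pop 3: indeg[0]->0 | ready=[0] | order so far=[1, 3]
  pop 0: indeg[4]->0 | ready=[4] | order so far=[1, 3, 0]
  pop 4: indeg[2]->0 | ready=[2] | order so far=[1, 3, 0, 4]
  pop 2: no out-edges | ready=[] | order so far=[1, 3, 0, 4, 2]
New canonical toposort: [1, 3, 0, 4, 2]
Compare positions:
  Node 0: index 2 -> 2 (same)
  Node 1: index 0 -> 0 (same)
  Node 2: index 4 -> 4 (same)
  Node 3: index 1 -> 1 (same)
  Node 4: index 3 -> 3 (same)
Nodes that changed position: none

Answer: none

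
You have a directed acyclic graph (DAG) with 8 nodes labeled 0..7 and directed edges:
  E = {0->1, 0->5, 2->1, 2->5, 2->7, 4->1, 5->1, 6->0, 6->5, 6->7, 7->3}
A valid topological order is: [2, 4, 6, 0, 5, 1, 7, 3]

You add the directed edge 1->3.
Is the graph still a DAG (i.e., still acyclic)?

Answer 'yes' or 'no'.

Answer: yes

Derivation:
Given toposort: [2, 4, 6, 0, 5, 1, 7, 3]
Position of 1: index 5; position of 3: index 7
New edge 1->3: forward
Forward edge: respects the existing order. Still a DAG, same toposort still valid.
Still a DAG? yes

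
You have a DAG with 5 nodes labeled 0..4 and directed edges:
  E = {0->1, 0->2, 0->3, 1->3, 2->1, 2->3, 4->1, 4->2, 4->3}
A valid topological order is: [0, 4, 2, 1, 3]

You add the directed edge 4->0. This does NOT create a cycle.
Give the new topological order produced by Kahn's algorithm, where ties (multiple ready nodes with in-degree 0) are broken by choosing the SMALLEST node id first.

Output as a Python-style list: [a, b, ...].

Answer: [4, 0, 2, 1, 3]

Derivation:
Old toposort: [0, 4, 2, 1, 3]
Added edge: 4->0
Position of 4 (1) > position of 0 (0). Must reorder: 4 must now come before 0.
Run Kahn's algorithm (break ties by smallest node id):
  initial in-degrees: [1, 3, 2, 4, 0]
  ready (indeg=0): [4]
  pop 4: indeg[0]->0; indeg[1]->2; indeg[2]->1; indeg[3]->3 | ready=[0] | order so far=[4]
  pop 0: indeg[1]->1; indeg[2]->0; indeg[3]->2 | ready=[2] | order so far=[4, 0]
  pop 2: indeg[1]->0; indeg[3]->1 | ready=[1] | order so far=[4, 0, 2]
  pop 1: indeg[3]->0 | ready=[3] | order so far=[4, 0, 2, 1]
  pop 3: no out-edges | ready=[] | order so far=[4, 0, 2, 1, 3]
  Result: [4, 0, 2, 1, 3]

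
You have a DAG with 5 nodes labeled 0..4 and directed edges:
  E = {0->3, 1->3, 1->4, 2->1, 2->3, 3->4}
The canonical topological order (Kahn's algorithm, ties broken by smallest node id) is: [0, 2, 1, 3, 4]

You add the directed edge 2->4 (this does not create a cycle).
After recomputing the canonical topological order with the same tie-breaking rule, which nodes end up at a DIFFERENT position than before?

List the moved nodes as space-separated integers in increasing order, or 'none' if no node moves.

Old toposort: [0, 2, 1, 3, 4]
Added edge 2->4
Recompute Kahn (smallest-id tiebreak):
  initial in-degrees: [0, 1, 0, 3, 3]
  ready (indeg=0): [0, 2]
  pop 0: indeg[3]->2 | ready=[2] | order so far=[0]
  pop 2: indeg[1]->0; indeg[3]->1; indeg[4]->2 | ready=[1] | order so far=[0, 2]
  pop 1: indeg[3]->0; indeg[4]->1 | ready=[3] | order so far=[0, 2, 1]
  pop 3: indeg[4]->0 | ready=[4] | order so far=[0, 2, 1, 3]
  pop 4: no out-edges | ready=[] | order so far=[0, 2, 1, 3, 4]
New canonical toposort: [0, 2, 1, 3, 4]
Compare positions:
  Node 0: index 0 -> 0 (same)
  Node 1: index 2 -> 2 (same)
  Node 2: index 1 -> 1 (same)
  Node 3: index 3 -> 3 (same)
  Node 4: index 4 -> 4 (same)
Nodes that changed position: none

Answer: none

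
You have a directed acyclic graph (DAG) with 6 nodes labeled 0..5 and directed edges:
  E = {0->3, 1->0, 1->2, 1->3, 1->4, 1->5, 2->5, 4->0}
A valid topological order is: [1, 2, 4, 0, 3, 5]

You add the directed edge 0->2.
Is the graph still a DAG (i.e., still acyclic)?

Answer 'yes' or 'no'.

Given toposort: [1, 2, 4, 0, 3, 5]
Position of 0: index 3; position of 2: index 1
New edge 0->2: backward (u after v in old order)
Backward edge: old toposort is now invalid. Check if this creates a cycle.
Does 2 already reach 0? Reachable from 2: [2, 5]. NO -> still a DAG (reorder needed).
Still a DAG? yes

Answer: yes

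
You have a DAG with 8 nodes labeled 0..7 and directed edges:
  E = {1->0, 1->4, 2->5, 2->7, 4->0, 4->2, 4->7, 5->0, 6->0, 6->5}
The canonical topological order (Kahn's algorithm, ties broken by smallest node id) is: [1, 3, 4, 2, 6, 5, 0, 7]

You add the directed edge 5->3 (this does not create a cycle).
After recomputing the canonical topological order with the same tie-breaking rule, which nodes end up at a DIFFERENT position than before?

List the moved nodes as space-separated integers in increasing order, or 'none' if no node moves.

Answer: 0 2 3 4 5 6

Derivation:
Old toposort: [1, 3, 4, 2, 6, 5, 0, 7]
Added edge 5->3
Recompute Kahn (smallest-id tiebreak):
  initial in-degrees: [4, 0, 1, 1, 1, 2, 0, 2]
  ready (indeg=0): [1, 6]
  pop 1: indeg[0]->3; indeg[4]->0 | ready=[4, 6] | order so far=[1]
  pop 4: indeg[0]->2; indeg[2]->0; indeg[7]->1 | ready=[2, 6] | order so far=[1, 4]
  pop 2: indeg[5]->1; indeg[7]->0 | ready=[6, 7] | order so far=[1, 4, 2]
  pop 6: indeg[0]->1; indeg[5]->0 | ready=[5, 7] | order so far=[1, 4, 2, 6]
  pop 5: indeg[0]->0; indeg[3]->0 | ready=[0, 3, 7] | order so far=[1, 4, 2, 6, 5]
  pop 0: no out-edges | ready=[3, 7] | order so far=[1, 4, 2, 6, 5, 0]
  pop 3: no out-edges | ready=[7] | order so far=[1, 4, 2, 6, 5, 0, 3]
  pop 7: no out-edges | ready=[] | order so far=[1, 4, 2, 6, 5, 0, 3, 7]
New canonical toposort: [1, 4, 2, 6, 5, 0, 3, 7]
Compare positions:
  Node 0: index 6 -> 5 (moved)
  Node 1: index 0 -> 0 (same)
  Node 2: index 3 -> 2 (moved)
  Node 3: index 1 -> 6 (moved)
  Node 4: index 2 -> 1 (moved)
  Node 5: index 5 -> 4 (moved)
  Node 6: index 4 -> 3 (moved)
  Node 7: index 7 -> 7 (same)
Nodes that changed position: 0 2 3 4 5 6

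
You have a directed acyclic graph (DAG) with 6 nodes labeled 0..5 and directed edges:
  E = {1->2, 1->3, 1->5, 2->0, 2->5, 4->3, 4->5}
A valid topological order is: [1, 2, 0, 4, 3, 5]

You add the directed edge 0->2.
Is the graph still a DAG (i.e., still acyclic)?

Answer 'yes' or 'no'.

Given toposort: [1, 2, 0, 4, 3, 5]
Position of 0: index 2; position of 2: index 1
New edge 0->2: backward (u after v in old order)
Backward edge: old toposort is now invalid. Check if this creates a cycle.
Does 2 already reach 0? Reachable from 2: [0, 2, 5]. YES -> cycle!
Still a DAG? no

Answer: no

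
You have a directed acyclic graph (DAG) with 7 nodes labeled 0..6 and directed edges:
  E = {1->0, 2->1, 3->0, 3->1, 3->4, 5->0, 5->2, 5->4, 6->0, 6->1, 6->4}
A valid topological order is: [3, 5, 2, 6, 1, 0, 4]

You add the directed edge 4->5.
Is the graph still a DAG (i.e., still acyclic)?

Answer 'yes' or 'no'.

Given toposort: [3, 5, 2, 6, 1, 0, 4]
Position of 4: index 6; position of 5: index 1
New edge 4->5: backward (u after v in old order)
Backward edge: old toposort is now invalid. Check if this creates a cycle.
Does 5 already reach 4? Reachable from 5: [0, 1, 2, 4, 5]. YES -> cycle!
Still a DAG? no

Answer: no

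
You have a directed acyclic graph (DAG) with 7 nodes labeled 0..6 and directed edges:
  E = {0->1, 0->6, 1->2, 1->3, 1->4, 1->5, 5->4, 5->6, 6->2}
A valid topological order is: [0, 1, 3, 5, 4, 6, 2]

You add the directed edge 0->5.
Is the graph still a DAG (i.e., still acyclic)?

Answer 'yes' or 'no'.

Given toposort: [0, 1, 3, 5, 4, 6, 2]
Position of 0: index 0; position of 5: index 3
New edge 0->5: forward
Forward edge: respects the existing order. Still a DAG, same toposort still valid.
Still a DAG? yes

Answer: yes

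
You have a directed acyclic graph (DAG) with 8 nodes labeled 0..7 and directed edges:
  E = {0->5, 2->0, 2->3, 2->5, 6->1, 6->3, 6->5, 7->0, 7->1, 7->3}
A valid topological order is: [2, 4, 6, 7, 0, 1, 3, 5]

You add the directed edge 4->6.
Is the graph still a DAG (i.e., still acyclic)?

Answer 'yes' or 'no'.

Answer: yes

Derivation:
Given toposort: [2, 4, 6, 7, 0, 1, 3, 5]
Position of 4: index 1; position of 6: index 2
New edge 4->6: forward
Forward edge: respects the existing order. Still a DAG, same toposort still valid.
Still a DAG? yes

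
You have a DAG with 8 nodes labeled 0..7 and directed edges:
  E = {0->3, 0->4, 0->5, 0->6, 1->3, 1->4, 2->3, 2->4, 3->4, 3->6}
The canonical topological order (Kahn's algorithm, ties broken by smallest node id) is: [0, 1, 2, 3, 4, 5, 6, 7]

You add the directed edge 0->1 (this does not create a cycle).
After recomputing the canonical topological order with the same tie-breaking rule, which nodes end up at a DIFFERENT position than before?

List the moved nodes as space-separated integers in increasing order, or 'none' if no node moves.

Answer: none

Derivation:
Old toposort: [0, 1, 2, 3, 4, 5, 6, 7]
Added edge 0->1
Recompute Kahn (smallest-id tiebreak):
  initial in-degrees: [0, 1, 0, 3, 4, 1, 2, 0]
  ready (indeg=0): [0, 2, 7]
  pop 0: indeg[1]->0; indeg[3]->2; indeg[4]->3; indeg[5]->0; indeg[6]->1 | ready=[1, 2, 5, 7] | order so far=[0]
  pop 1: indeg[3]->1; indeg[4]->2 | ready=[2, 5, 7] | order so far=[0, 1]
  pop 2: indeg[3]->0; indeg[4]->1 | ready=[3, 5, 7] | order so far=[0, 1, 2]
  pop 3: indeg[4]->0; indeg[6]->0 | ready=[4, 5, 6, 7] | order so far=[0, 1, 2, 3]
  pop 4: no out-edges | ready=[5, 6, 7] | order so far=[0, 1, 2, 3, 4]
  pop 5: no out-edges | ready=[6, 7] | order so far=[0, 1, 2, 3, 4, 5]
  pop 6: no out-edges | ready=[7] | order so far=[0, 1, 2, 3, 4, 5, 6]
  pop 7: no out-edges | ready=[] | order so far=[0, 1, 2, 3, 4, 5, 6, 7]
New canonical toposort: [0, 1, 2, 3, 4, 5, 6, 7]
Compare positions:
  Node 0: index 0 -> 0 (same)
  Node 1: index 1 -> 1 (same)
  Node 2: index 2 -> 2 (same)
  Node 3: index 3 -> 3 (same)
  Node 4: index 4 -> 4 (same)
  Node 5: index 5 -> 5 (same)
  Node 6: index 6 -> 6 (same)
  Node 7: index 7 -> 7 (same)
Nodes that changed position: none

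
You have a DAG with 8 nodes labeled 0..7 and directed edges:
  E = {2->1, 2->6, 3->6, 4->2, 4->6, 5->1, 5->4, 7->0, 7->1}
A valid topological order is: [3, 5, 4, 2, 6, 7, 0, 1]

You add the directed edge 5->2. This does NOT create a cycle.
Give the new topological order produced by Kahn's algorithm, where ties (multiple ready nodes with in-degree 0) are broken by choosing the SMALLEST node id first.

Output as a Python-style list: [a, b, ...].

Old toposort: [3, 5, 4, 2, 6, 7, 0, 1]
Added edge: 5->2
Position of 5 (1) < position of 2 (3). Old order still valid.
Run Kahn's algorithm (break ties by smallest node id):
  initial in-degrees: [1, 3, 2, 0, 1, 0, 3, 0]
  ready (indeg=0): [3, 5, 7]
  pop 3: indeg[6]->2 | ready=[5, 7] | order so far=[3]
  pop 5: indeg[1]->2; indeg[2]->1; indeg[4]->0 | ready=[4, 7] | order so far=[3, 5]
  pop 4: indeg[2]->0; indeg[6]->1 | ready=[2, 7] | order so far=[3, 5, 4]
  pop 2: indeg[1]->1; indeg[6]->0 | ready=[6, 7] | order so far=[3, 5, 4, 2]
  pop 6: no out-edges | ready=[7] | order so far=[3, 5, 4, 2, 6]
  pop 7: indeg[0]->0; indeg[1]->0 | ready=[0, 1] | order so far=[3, 5, 4, 2, 6, 7]
  pop 0: no out-edges | ready=[1] | order so far=[3, 5, 4, 2, 6, 7, 0]
  pop 1: no out-edges | ready=[] | order so far=[3, 5, 4, 2, 6, 7, 0, 1]
  Result: [3, 5, 4, 2, 6, 7, 0, 1]

Answer: [3, 5, 4, 2, 6, 7, 0, 1]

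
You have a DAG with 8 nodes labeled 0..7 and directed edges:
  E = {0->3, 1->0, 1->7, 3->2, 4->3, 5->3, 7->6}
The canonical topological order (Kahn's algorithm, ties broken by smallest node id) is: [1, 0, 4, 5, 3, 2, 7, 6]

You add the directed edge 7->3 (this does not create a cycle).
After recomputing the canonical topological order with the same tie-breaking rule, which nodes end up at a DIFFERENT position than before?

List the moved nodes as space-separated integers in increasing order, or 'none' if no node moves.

Old toposort: [1, 0, 4, 5, 3, 2, 7, 6]
Added edge 7->3
Recompute Kahn (smallest-id tiebreak):
  initial in-degrees: [1, 0, 1, 4, 0, 0, 1, 1]
  ready (indeg=0): [1, 4, 5]
  pop 1: indeg[0]->0; indeg[7]->0 | ready=[0, 4, 5, 7] | order so far=[1]
  pop 0: indeg[3]->3 | ready=[4, 5, 7] | order so far=[1, 0]
  pop 4: indeg[3]->2 | ready=[5, 7] | order so far=[1, 0, 4]
  pop 5: indeg[3]->1 | ready=[7] | order so far=[1, 0, 4, 5]
  pop 7: indeg[3]->0; indeg[6]->0 | ready=[3, 6] | order so far=[1, 0, 4, 5, 7]
  pop 3: indeg[2]->0 | ready=[2, 6] | order so far=[1, 0, 4, 5, 7, 3]
  pop 2: no out-edges | ready=[6] | order so far=[1, 0, 4, 5, 7, 3, 2]
  pop 6: no out-edges | ready=[] | order so far=[1, 0, 4, 5, 7, 3, 2, 6]
New canonical toposort: [1, 0, 4, 5, 7, 3, 2, 6]
Compare positions:
  Node 0: index 1 -> 1 (same)
  Node 1: index 0 -> 0 (same)
  Node 2: index 5 -> 6 (moved)
  Node 3: index 4 -> 5 (moved)
  Node 4: index 2 -> 2 (same)
  Node 5: index 3 -> 3 (same)
  Node 6: index 7 -> 7 (same)
  Node 7: index 6 -> 4 (moved)
Nodes that changed position: 2 3 7

Answer: 2 3 7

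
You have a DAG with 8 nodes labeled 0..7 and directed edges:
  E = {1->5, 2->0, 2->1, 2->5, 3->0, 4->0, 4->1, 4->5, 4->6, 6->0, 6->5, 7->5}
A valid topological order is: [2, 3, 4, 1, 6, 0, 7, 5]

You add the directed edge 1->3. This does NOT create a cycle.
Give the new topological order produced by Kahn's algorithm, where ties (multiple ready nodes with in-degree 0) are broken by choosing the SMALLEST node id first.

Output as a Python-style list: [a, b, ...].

Old toposort: [2, 3, 4, 1, 6, 0, 7, 5]
Added edge: 1->3
Position of 1 (3) > position of 3 (1). Must reorder: 1 must now come before 3.
Run Kahn's algorithm (break ties by smallest node id):
  initial in-degrees: [4, 2, 0, 1, 0, 5, 1, 0]
  ready (indeg=0): [2, 4, 7]
  pop 2: indeg[0]->3; indeg[1]->1; indeg[5]->4 | ready=[4, 7] | order so far=[2]
  pop 4: indeg[0]->2; indeg[1]->0; indeg[5]->3; indeg[6]->0 | ready=[1, 6, 7] | order so far=[2, 4]
  pop 1: indeg[3]->0; indeg[5]->2 | ready=[3, 6, 7] | order so far=[2, 4, 1]
  pop 3: indeg[0]->1 | ready=[6, 7] | order so far=[2, 4, 1, 3]
  pop 6: indeg[0]->0; indeg[5]->1 | ready=[0, 7] | order so far=[2, 4, 1, 3, 6]
  pop 0: no out-edges | ready=[7] | order so far=[2, 4, 1, 3, 6, 0]
  pop 7: indeg[5]->0 | ready=[5] | order so far=[2, 4, 1, 3, 6, 0, 7]
  pop 5: no out-edges | ready=[] | order so far=[2, 4, 1, 3, 6, 0, 7, 5]
  Result: [2, 4, 1, 3, 6, 0, 7, 5]

Answer: [2, 4, 1, 3, 6, 0, 7, 5]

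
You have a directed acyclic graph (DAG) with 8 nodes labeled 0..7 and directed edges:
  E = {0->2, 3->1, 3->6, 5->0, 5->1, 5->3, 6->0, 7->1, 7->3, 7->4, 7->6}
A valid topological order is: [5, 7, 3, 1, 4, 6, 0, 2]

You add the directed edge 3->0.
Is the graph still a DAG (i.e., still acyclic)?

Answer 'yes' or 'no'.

Answer: yes

Derivation:
Given toposort: [5, 7, 3, 1, 4, 6, 0, 2]
Position of 3: index 2; position of 0: index 6
New edge 3->0: forward
Forward edge: respects the existing order. Still a DAG, same toposort still valid.
Still a DAG? yes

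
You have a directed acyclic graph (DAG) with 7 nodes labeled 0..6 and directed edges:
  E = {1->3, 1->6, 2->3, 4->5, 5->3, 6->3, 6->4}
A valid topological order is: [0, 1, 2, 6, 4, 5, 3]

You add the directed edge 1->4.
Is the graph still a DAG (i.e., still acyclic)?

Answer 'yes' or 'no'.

Given toposort: [0, 1, 2, 6, 4, 5, 3]
Position of 1: index 1; position of 4: index 4
New edge 1->4: forward
Forward edge: respects the existing order. Still a DAG, same toposort still valid.
Still a DAG? yes

Answer: yes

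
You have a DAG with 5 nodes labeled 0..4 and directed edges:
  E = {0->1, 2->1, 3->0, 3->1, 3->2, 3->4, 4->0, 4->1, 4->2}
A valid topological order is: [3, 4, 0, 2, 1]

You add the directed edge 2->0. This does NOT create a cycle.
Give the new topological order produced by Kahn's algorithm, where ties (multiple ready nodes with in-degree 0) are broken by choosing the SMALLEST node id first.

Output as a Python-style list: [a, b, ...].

Answer: [3, 4, 2, 0, 1]

Derivation:
Old toposort: [3, 4, 0, 2, 1]
Added edge: 2->0
Position of 2 (3) > position of 0 (2). Must reorder: 2 must now come before 0.
Run Kahn's algorithm (break ties by smallest node id):
  initial in-degrees: [3, 4, 2, 0, 1]
  ready (indeg=0): [3]
  pop 3: indeg[0]->2; indeg[1]->3; indeg[2]->1; indeg[4]->0 | ready=[4] | order so far=[3]
  pop 4: indeg[0]->1; indeg[1]->2; indeg[2]->0 | ready=[2] | order so far=[3, 4]
  pop 2: indeg[0]->0; indeg[1]->1 | ready=[0] | order so far=[3, 4, 2]
  pop 0: indeg[1]->0 | ready=[1] | order so far=[3, 4, 2, 0]
  pop 1: no out-edges | ready=[] | order so far=[3, 4, 2, 0, 1]
  Result: [3, 4, 2, 0, 1]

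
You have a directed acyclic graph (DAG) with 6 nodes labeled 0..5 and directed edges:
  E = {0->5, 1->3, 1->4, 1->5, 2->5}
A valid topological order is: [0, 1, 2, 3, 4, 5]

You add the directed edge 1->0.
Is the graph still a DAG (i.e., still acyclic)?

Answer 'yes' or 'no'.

Given toposort: [0, 1, 2, 3, 4, 5]
Position of 1: index 1; position of 0: index 0
New edge 1->0: backward (u after v in old order)
Backward edge: old toposort is now invalid. Check if this creates a cycle.
Does 0 already reach 1? Reachable from 0: [0, 5]. NO -> still a DAG (reorder needed).
Still a DAG? yes

Answer: yes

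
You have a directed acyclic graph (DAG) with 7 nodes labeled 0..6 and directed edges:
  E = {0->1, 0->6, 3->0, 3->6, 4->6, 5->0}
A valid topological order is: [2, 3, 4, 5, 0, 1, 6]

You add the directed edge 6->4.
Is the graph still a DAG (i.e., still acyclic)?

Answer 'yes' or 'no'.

Given toposort: [2, 3, 4, 5, 0, 1, 6]
Position of 6: index 6; position of 4: index 2
New edge 6->4: backward (u after v in old order)
Backward edge: old toposort is now invalid. Check if this creates a cycle.
Does 4 already reach 6? Reachable from 4: [4, 6]. YES -> cycle!
Still a DAG? no

Answer: no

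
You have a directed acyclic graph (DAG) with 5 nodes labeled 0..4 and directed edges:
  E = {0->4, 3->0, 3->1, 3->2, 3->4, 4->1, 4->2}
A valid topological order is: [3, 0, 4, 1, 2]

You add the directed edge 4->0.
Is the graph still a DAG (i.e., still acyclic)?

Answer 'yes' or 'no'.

Given toposort: [3, 0, 4, 1, 2]
Position of 4: index 2; position of 0: index 1
New edge 4->0: backward (u after v in old order)
Backward edge: old toposort is now invalid. Check if this creates a cycle.
Does 0 already reach 4? Reachable from 0: [0, 1, 2, 4]. YES -> cycle!
Still a DAG? no

Answer: no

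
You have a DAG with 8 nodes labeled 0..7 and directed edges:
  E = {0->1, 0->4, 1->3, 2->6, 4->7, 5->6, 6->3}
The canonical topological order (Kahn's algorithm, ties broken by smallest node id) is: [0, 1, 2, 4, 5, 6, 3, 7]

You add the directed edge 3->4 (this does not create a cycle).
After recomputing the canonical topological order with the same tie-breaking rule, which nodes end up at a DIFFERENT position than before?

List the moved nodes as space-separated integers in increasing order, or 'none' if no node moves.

Answer: 3 4 5 6

Derivation:
Old toposort: [0, 1, 2, 4, 5, 6, 3, 7]
Added edge 3->4
Recompute Kahn (smallest-id tiebreak):
  initial in-degrees: [0, 1, 0, 2, 2, 0, 2, 1]
  ready (indeg=0): [0, 2, 5]
  pop 0: indeg[1]->0; indeg[4]->1 | ready=[1, 2, 5] | order so far=[0]
  pop 1: indeg[3]->1 | ready=[2, 5] | order so far=[0, 1]
  pop 2: indeg[6]->1 | ready=[5] | order so far=[0, 1, 2]
  pop 5: indeg[6]->0 | ready=[6] | order so far=[0, 1, 2, 5]
  pop 6: indeg[3]->0 | ready=[3] | order so far=[0, 1, 2, 5, 6]
  pop 3: indeg[4]->0 | ready=[4] | order so far=[0, 1, 2, 5, 6, 3]
  pop 4: indeg[7]->0 | ready=[7] | order so far=[0, 1, 2, 5, 6, 3, 4]
  pop 7: no out-edges | ready=[] | order so far=[0, 1, 2, 5, 6, 3, 4, 7]
New canonical toposort: [0, 1, 2, 5, 6, 3, 4, 7]
Compare positions:
  Node 0: index 0 -> 0 (same)
  Node 1: index 1 -> 1 (same)
  Node 2: index 2 -> 2 (same)
  Node 3: index 6 -> 5 (moved)
  Node 4: index 3 -> 6 (moved)
  Node 5: index 4 -> 3 (moved)
  Node 6: index 5 -> 4 (moved)
  Node 7: index 7 -> 7 (same)
Nodes that changed position: 3 4 5 6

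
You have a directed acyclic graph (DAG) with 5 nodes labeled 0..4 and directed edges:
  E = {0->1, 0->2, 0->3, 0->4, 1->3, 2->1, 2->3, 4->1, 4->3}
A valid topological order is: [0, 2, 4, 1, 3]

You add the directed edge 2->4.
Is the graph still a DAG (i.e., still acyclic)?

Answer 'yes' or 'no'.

Answer: yes

Derivation:
Given toposort: [0, 2, 4, 1, 3]
Position of 2: index 1; position of 4: index 2
New edge 2->4: forward
Forward edge: respects the existing order. Still a DAG, same toposort still valid.
Still a DAG? yes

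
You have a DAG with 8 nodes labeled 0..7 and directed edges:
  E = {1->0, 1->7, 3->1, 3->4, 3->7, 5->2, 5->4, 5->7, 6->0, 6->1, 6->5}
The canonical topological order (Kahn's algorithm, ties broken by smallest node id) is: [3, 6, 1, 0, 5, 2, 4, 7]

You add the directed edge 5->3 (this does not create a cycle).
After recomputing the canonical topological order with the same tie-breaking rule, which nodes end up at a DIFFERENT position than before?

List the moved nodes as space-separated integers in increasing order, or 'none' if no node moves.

Old toposort: [3, 6, 1, 0, 5, 2, 4, 7]
Added edge 5->3
Recompute Kahn (smallest-id tiebreak):
  initial in-degrees: [2, 2, 1, 1, 2, 1, 0, 3]
  ready (indeg=0): [6]
  pop 6: indeg[0]->1; indeg[1]->1; indeg[5]->0 | ready=[5] | order so far=[6]
  pop 5: indeg[2]->0; indeg[3]->0; indeg[4]->1; indeg[7]->2 | ready=[2, 3] | order so far=[6, 5]
  pop 2: no out-edges | ready=[3] | order so far=[6, 5, 2]
  pop 3: indeg[1]->0; indeg[4]->0; indeg[7]->1 | ready=[1, 4] | order so far=[6, 5, 2, 3]
  pop 1: indeg[0]->0; indeg[7]->0 | ready=[0, 4, 7] | order so far=[6, 5, 2, 3, 1]
  pop 0: no out-edges | ready=[4, 7] | order so far=[6, 5, 2, 3, 1, 0]
  pop 4: no out-edges | ready=[7] | order so far=[6, 5, 2, 3, 1, 0, 4]
  pop 7: no out-edges | ready=[] | order so far=[6, 5, 2, 3, 1, 0, 4, 7]
New canonical toposort: [6, 5, 2, 3, 1, 0, 4, 7]
Compare positions:
  Node 0: index 3 -> 5 (moved)
  Node 1: index 2 -> 4 (moved)
  Node 2: index 5 -> 2 (moved)
  Node 3: index 0 -> 3 (moved)
  Node 4: index 6 -> 6 (same)
  Node 5: index 4 -> 1 (moved)
  Node 6: index 1 -> 0 (moved)
  Node 7: index 7 -> 7 (same)
Nodes that changed position: 0 1 2 3 5 6

Answer: 0 1 2 3 5 6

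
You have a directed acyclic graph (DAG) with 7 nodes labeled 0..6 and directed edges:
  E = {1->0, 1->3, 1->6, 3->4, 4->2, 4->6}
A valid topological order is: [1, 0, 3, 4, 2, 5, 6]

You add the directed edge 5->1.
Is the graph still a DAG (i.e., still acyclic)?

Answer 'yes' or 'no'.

Given toposort: [1, 0, 3, 4, 2, 5, 6]
Position of 5: index 5; position of 1: index 0
New edge 5->1: backward (u after v in old order)
Backward edge: old toposort is now invalid. Check if this creates a cycle.
Does 1 already reach 5? Reachable from 1: [0, 1, 2, 3, 4, 6]. NO -> still a DAG (reorder needed).
Still a DAG? yes

Answer: yes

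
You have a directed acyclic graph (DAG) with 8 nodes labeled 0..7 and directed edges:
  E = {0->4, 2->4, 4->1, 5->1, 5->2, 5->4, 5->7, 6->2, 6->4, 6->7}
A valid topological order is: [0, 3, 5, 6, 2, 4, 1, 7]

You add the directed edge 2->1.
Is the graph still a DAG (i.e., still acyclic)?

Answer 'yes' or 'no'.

Given toposort: [0, 3, 5, 6, 2, 4, 1, 7]
Position of 2: index 4; position of 1: index 6
New edge 2->1: forward
Forward edge: respects the existing order. Still a DAG, same toposort still valid.
Still a DAG? yes

Answer: yes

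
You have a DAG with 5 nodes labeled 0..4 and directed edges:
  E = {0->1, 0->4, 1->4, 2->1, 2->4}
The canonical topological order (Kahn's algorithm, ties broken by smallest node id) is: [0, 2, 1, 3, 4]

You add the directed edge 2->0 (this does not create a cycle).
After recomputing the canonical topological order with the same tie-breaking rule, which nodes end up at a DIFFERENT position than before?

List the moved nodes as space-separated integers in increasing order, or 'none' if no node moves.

Answer: 0 2

Derivation:
Old toposort: [0, 2, 1, 3, 4]
Added edge 2->0
Recompute Kahn (smallest-id tiebreak):
  initial in-degrees: [1, 2, 0, 0, 3]
  ready (indeg=0): [2, 3]
  pop 2: indeg[0]->0; indeg[1]->1; indeg[4]->2 | ready=[0, 3] | order so far=[2]
  pop 0: indeg[1]->0; indeg[4]->1 | ready=[1, 3] | order so far=[2, 0]
  pop 1: indeg[4]->0 | ready=[3, 4] | order so far=[2, 0, 1]
  pop 3: no out-edges | ready=[4] | order so far=[2, 0, 1, 3]
  pop 4: no out-edges | ready=[] | order so far=[2, 0, 1, 3, 4]
New canonical toposort: [2, 0, 1, 3, 4]
Compare positions:
  Node 0: index 0 -> 1 (moved)
  Node 1: index 2 -> 2 (same)
  Node 2: index 1 -> 0 (moved)
  Node 3: index 3 -> 3 (same)
  Node 4: index 4 -> 4 (same)
Nodes that changed position: 0 2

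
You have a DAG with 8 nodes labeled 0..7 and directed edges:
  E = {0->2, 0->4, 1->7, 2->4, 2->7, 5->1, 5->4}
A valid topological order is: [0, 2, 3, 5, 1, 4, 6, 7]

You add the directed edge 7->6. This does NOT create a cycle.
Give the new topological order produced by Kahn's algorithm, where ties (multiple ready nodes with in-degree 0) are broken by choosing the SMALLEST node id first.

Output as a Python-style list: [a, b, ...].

Answer: [0, 2, 3, 5, 1, 4, 7, 6]

Derivation:
Old toposort: [0, 2, 3, 5, 1, 4, 6, 7]
Added edge: 7->6
Position of 7 (7) > position of 6 (6). Must reorder: 7 must now come before 6.
Run Kahn's algorithm (break ties by smallest node id):
  initial in-degrees: [0, 1, 1, 0, 3, 0, 1, 2]
  ready (indeg=0): [0, 3, 5]
  pop 0: indeg[2]->0; indeg[4]->2 | ready=[2, 3, 5] | order so far=[0]
  pop 2: indeg[4]->1; indeg[7]->1 | ready=[3, 5] | order so far=[0, 2]
  pop 3: no out-edges | ready=[5] | order so far=[0, 2, 3]
  pop 5: indeg[1]->0; indeg[4]->0 | ready=[1, 4] | order so far=[0, 2, 3, 5]
  pop 1: indeg[7]->0 | ready=[4, 7] | order so far=[0, 2, 3, 5, 1]
  pop 4: no out-edges | ready=[7] | order so far=[0, 2, 3, 5, 1, 4]
  pop 7: indeg[6]->0 | ready=[6] | order so far=[0, 2, 3, 5, 1, 4, 7]
  pop 6: no out-edges | ready=[] | order so far=[0, 2, 3, 5, 1, 4, 7, 6]
  Result: [0, 2, 3, 5, 1, 4, 7, 6]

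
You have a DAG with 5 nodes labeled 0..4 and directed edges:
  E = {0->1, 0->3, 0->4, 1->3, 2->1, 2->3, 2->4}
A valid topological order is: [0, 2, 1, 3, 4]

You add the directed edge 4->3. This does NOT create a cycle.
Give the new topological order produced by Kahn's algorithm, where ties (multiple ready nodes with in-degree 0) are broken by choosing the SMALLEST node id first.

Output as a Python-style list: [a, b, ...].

Old toposort: [0, 2, 1, 3, 4]
Added edge: 4->3
Position of 4 (4) > position of 3 (3). Must reorder: 4 must now come before 3.
Run Kahn's algorithm (break ties by smallest node id):
  initial in-degrees: [0, 2, 0, 4, 2]
  ready (indeg=0): [0, 2]
  pop 0: indeg[1]->1; indeg[3]->3; indeg[4]->1 | ready=[2] | order so far=[0]
  pop 2: indeg[1]->0; indeg[3]->2; indeg[4]->0 | ready=[1, 4] | order so far=[0, 2]
  pop 1: indeg[3]->1 | ready=[4] | order so far=[0, 2, 1]
  pop 4: indeg[3]->0 | ready=[3] | order so far=[0, 2, 1, 4]
  pop 3: no out-edges | ready=[] | order so far=[0, 2, 1, 4, 3]
  Result: [0, 2, 1, 4, 3]

Answer: [0, 2, 1, 4, 3]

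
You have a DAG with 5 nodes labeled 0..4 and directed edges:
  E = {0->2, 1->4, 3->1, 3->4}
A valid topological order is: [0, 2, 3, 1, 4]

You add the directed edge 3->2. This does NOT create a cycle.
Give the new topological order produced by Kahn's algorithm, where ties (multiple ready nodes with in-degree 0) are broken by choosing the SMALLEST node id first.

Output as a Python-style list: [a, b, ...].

Old toposort: [0, 2, 3, 1, 4]
Added edge: 3->2
Position of 3 (2) > position of 2 (1). Must reorder: 3 must now come before 2.
Run Kahn's algorithm (break ties by smallest node id):
  initial in-degrees: [0, 1, 2, 0, 2]
  ready (indeg=0): [0, 3]
  pop 0: indeg[2]->1 | ready=[3] | order so far=[0]
  pop 3: indeg[1]->0; indeg[2]->0; indeg[4]->1 | ready=[1, 2] | order so far=[0, 3]
  pop 1: indeg[4]->0 | ready=[2, 4] | order so far=[0, 3, 1]
  pop 2: no out-edges | ready=[4] | order so far=[0, 3, 1, 2]
  pop 4: no out-edges | ready=[] | order so far=[0, 3, 1, 2, 4]
  Result: [0, 3, 1, 2, 4]

Answer: [0, 3, 1, 2, 4]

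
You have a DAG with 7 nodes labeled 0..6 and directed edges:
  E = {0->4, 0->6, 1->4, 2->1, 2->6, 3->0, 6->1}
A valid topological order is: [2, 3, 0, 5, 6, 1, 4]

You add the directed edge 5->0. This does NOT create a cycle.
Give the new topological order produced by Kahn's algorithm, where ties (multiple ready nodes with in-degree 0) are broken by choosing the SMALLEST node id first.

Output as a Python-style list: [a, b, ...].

Old toposort: [2, 3, 0, 5, 6, 1, 4]
Added edge: 5->0
Position of 5 (3) > position of 0 (2). Must reorder: 5 must now come before 0.
Run Kahn's algorithm (break ties by smallest node id):
  initial in-degrees: [2, 2, 0, 0, 2, 0, 2]
  ready (indeg=0): [2, 3, 5]
  pop 2: indeg[1]->1; indeg[6]->1 | ready=[3, 5] | order so far=[2]
  pop 3: indeg[0]->1 | ready=[5] | order so far=[2, 3]
  pop 5: indeg[0]->0 | ready=[0] | order so far=[2, 3, 5]
  pop 0: indeg[4]->1; indeg[6]->0 | ready=[6] | order so far=[2, 3, 5, 0]
  pop 6: indeg[1]->0 | ready=[1] | order so far=[2, 3, 5, 0, 6]
  pop 1: indeg[4]->0 | ready=[4] | order so far=[2, 3, 5, 0, 6, 1]
  pop 4: no out-edges | ready=[] | order so far=[2, 3, 5, 0, 6, 1, 4]
  Result: [2, 3, 5, 0, 6, 1, 4]

Answer: [2, 3, 5, 0, 6, 1, 4]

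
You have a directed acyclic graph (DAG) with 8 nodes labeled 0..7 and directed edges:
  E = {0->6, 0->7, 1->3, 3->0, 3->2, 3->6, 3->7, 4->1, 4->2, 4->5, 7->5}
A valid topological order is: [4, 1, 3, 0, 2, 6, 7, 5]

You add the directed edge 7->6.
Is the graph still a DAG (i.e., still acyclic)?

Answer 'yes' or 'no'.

Answer: yes

Derivation:
Given toposort: [4, 1, 3, 0, 2, 6, 7, 5]
Position of 7: index 6; position of 6: index 5
New edge 7->6: backward (u after v in old order)
Backward edge: old toposort is now invalid. Check if this creates a cycle.
Does 6 already reach 7? Reachable from 6: [6]. NO -> still a DAG (reorder needed).
Still a DAG? yes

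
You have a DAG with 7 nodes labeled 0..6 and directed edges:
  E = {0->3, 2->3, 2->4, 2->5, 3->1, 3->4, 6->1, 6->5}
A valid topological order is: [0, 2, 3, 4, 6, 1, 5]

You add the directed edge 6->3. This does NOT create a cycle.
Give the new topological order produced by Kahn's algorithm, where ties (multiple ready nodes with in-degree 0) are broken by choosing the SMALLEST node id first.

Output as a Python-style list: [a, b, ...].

Answer: [0, 2, 6, 3, 1, 4, 5]

Derivation:
Old toposort: [0, 2, 3, 4, 6, 1, 5]
Added edge: 6->3
Position of 6 (4) > position of 3 (2). Must reorder: 6 must now come before 3.
Run Kahn's algorithm (break ties by smallest node id):
  initial in-degrees: [0, 2, 0, 3, 2, 2, 0]
  ready (indeg=0): [0, 2, 6]
  pop 0: indeg[3]->2 | ready=[2, 6] | order so far=[0]
  pop 2: indeg[3]->1; indeg[4]->1; indeg[5]->1 | ready=[6] | order so far=[0, 2]
  pop 6: indeg[1]->1; indeg[3]->0; indeg[5]->0 | ready=[3, 5] | order so far=[0, 2, 6]
  pop 3: indeg[1]->0; indeg[4]->0 | ready=[1, 4, 5] | order so far=[0, 2, 6, 3]
  pop 1: no out-edges | ready=[4, 5] | order so far=[0, 2, 6, 3, 1]
  pop 4: no out-edges | ready=[5] | order so far=[0, 2, 6, 3, 1, 4]
  pop 5: no out-edges | ready=[] | order so far=[0, 2, 6, 3, 1, 4, 5]
  Result: [0, 2, 6, 3, 1, 4, 5]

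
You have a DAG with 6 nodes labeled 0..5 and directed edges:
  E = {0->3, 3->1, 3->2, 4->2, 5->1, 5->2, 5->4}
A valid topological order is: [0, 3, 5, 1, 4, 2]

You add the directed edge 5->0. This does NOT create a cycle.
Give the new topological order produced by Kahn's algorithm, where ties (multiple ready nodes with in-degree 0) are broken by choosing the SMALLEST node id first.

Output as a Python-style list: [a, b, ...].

Answer: [5, 0, 3, 1, 4, 2]

Derivation:
Old toposort: [0, 3, 5, 1, 4, 2]
Added edge: 5->0
Position of 5 (2) > position of 0 (0). Must reorder: 5 must now come before 0.
Run Kahn's algorithm (break ties by smallest node id):
  initial in-degrees: [1, 2, 3, 1, 1, 0]
  ready (indeg=0): [5]
  pop 5: indeg[0]->0; indeg[1]->1; indeg[2]->2; indeg[4]->0 | ready=[0, 4] | order so far=[5]
  pop 0: indeg[3]->0 | ready=[3, 4] | order so far=[5, 0]
  pop 3: indeg[1]->0; indeg[2]->1 | ready=[1, 4] | order so far=[5, 0, 3]
  pop 1: no out-edges | ready=[4] | order so far=[5, 0, 3, 1]
  pop 4: indeg[2]->0 | ready=[2] | order so far=[5, 0, 3, 1, 4]
  pop 2: no out-edges | ready=[] | order so far=[5, 0, 3, 1, 4, 2]
  Result: [5, 0, 3, 1, 4, 2]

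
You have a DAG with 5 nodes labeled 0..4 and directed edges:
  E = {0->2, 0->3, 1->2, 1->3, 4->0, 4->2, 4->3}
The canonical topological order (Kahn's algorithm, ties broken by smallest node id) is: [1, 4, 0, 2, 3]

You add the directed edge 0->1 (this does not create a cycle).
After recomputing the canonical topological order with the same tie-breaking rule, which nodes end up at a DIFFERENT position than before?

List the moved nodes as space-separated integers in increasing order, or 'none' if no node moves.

Old toposort: [1, 4, 0, 2, 3]
Added edge 0->1
Recompute Kahn (smallest-id tiebreak):
  initial in-degrees: [1, 1, 3, 3, 0]
  ready (indeg=0): [4]
  pop 4: indeg[0]->0; indeg[2]->2; indeg[3]->2 | ready=[0] | order so far=[4]
  pop 0: indeg[1]->0; indeg[2]->1; indeg[3]->1 | ready=[1] | order so far=[4, 0]
  pop 1: indeg[2]->0; indeg[3]->0 | ready=[2, 3] | order so far=[4, 0, 1]
  pop 2: no out-edges | ready=[3] | order so far=[4, 0, 1, 2]
  pop 3: no out-edges | ready=[] | order so far=[4, 0, 1, 2, 3]
New canonical toposort: [4, 0, 1, 2, 3]
Compare positions:
  Node 0: index 2 -> 1 (moved)
  Node 1: index 0 -> 2 (moved)
  Node 2: index 3 -> 3 (same)
  Node 3: index 4 -> 4 (same)
  Node 4: index 1 -> 0 (moved)
Nodes that changed position: 0 1 4

Answer: 0 1 4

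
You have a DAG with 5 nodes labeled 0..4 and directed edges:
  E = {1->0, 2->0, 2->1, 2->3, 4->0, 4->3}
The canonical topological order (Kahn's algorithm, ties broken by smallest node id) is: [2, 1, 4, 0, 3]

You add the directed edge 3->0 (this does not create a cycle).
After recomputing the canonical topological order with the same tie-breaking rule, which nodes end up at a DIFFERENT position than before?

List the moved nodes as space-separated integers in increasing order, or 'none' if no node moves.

Old toposort: [2, 1, 4, 0, 3]
Added edge 3->0
Recompute Kahn (smallest-id tiebreak):
  initial in-degrees: [4, 1, 0, 2, 0]
  ready (indeg=0): [2, 4]
  pop 2: indeg[0]->3; indeg[1]->0; indeg[3]->1 | ready=[1, 4] | order so far=[2]
  pop 1: indeg[0]->2 | ready=[4] | order so far=[2, 1]
  pop 4: indeg[0]->1; indeg[3]->0 | ready=[3] | order so far=[2, 1, 4]
  pop 3: indeg[0]->0 | ready=[0] | order so far=[2, 1, 4, 3]
  pop 0: no out-edges | ready=[] | order so far=[2, 1, 4, 3, 0]
New canonical toposort: [2, 1, 4, 3, 0]
Compare positions:
  Node 0: index 3 -> 4 (moved)
  Node 1: index 1 -> 1 (same)
  Node 2: index 0 -> 0 (same)
  Node 3: index 4 -> 3 (moved)
  Node 4: index 2 -> 2 (same)
Nodes that changed position: 0 3

Answer: 0 3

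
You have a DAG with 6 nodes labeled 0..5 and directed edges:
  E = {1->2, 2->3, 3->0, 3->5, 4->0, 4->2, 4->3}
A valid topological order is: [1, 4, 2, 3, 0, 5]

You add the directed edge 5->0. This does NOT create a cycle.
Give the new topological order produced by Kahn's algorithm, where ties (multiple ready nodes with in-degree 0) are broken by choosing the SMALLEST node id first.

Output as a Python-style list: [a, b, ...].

Answer: [1, 4, 2, 3, 5, 0]

Derivation:
Old toposort: [1, 4, 2, 3, 0, 5]
Added edge: 5->0
Position of 5 (5) > position of 0 (4). Must reorder: 5 must now come before 0.
Run Kahn's algorithm (break ties by smallest node id):
  initial in-degrees: [3, 0, 2, 2, 0, 1]
  ready (indeg=0): [1, 4]
  pop 1: indeg[2]->1 | ready=[4] | order so far=[1]
  pop 4: indeg[0]->2; indeg[2]->0; indeg[3]->1 | ready=[2] | order so far=[1, 4]
  pop 2: indeg[3]->0 | ready=[3] | order so far=[1, 4, 2]
  pop 3: indeg[0]->1; indeg[5]->0 | ready=[5] | order so far=[1, 4, 2, 3]
  pop 5: indeg[0]->0 | ready=[0] | order so far=[1, 4, 2, 3, 5]
  pop 0: no out-edges | ready=[] | order so far=[1, 4, 2, 3, 5, 0]
  Result: [1, 4, 2, 3, 5, 0]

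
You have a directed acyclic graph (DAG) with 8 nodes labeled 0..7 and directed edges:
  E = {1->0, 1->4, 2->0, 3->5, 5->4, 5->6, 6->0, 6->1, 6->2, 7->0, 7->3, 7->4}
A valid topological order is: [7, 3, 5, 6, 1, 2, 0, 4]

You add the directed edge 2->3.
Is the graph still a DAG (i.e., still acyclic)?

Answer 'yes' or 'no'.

Answer: no

Derivation:
Given toposort: [7, 3, 5, 6, 1, 2, 0, 4]
Position of 2: index 5; position of 3: index 1
New edge 2->3: backward (u after v in old order)
Backward edge: old toposort is now invalid. Check if this creates a cycle.
Does 3 already reach 2? Reachable from 3: [0, 1, 2, 3, 4, 5, 6]. YES -> cycle!
Still a DAG? no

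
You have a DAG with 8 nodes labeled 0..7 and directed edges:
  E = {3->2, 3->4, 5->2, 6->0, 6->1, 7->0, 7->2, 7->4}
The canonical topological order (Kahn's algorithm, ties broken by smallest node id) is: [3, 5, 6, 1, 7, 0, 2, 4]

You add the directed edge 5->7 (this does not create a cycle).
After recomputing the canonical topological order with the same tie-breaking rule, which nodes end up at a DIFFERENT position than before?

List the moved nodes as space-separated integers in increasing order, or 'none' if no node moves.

Old toposort: [3, 5, 6, 1, 7, 0, 2, 4]
Added edge 5->7
Recompute Kahn (smallest-id tiebreak):
  initial in-degrees: [2, 1, 3, 0, 2, 0, 0, 1]
  ready (indeg=0): [3, 5, 6]
  pop 3: indeg[2]->2; indeg[4]->1 | ready=[5, 6] | order so far=[3]
  pop 5: indeg[2]->1; indeg[7]->0 | ready=[6, 7] | order so far=[3, 5]
  pop 6: indeg[0]->1; indeg[1]->0 | ready=[1, 7] | order so far=[3, 5, 6]
  pop 1: no out-edges | ready=[7] | order so far=[3, 5, 6, 1]
  pop 7: indeg[0]->0; indeg[2]->0; indeg[4]->0 | ready=[0, 2, 4] | order so far=[3, 5, 6, 1, 7]
  pop 0: no out-edges | ready=[2, 4] | order so far=[3, 5, 6, 1, 7, 0]
  pop 2: no out-edges | ready=[4] | order so far=[3, 5, 6, 1, 7, 0, 2]
  pop 4: no out-edges | ready=[] | order so far=[3, 5, 6, 1, 7, 0, 2, 4]
New canonical toposort: [3, 5, 6, 1, 7, 0, 2, 4]
Compare positions:
  Node 0: index 5 -> 5 (same)
  Node 1: index 3 -> 3 (same)
  Node 2: index 6 -> 6 (same)
  Node 3: index 0 -> 0 (same)
  Node 4: index 7 -> 7 (same)
  Node 5: index 1 -> 1 (same)
  Node 6: index 2 -> 2 (same)
  Node 7: index 4 -> 4 (same)
Nodes that changed position: none

Answer: none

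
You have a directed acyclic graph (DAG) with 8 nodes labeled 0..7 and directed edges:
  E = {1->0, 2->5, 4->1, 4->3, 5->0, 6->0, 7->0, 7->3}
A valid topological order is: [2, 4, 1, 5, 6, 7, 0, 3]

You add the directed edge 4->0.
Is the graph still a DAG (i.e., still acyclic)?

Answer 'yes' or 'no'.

Answer: yes

Derivation:
Given toposort: [2, 4, 1, 5, 6, 7, 0, 3]
Position of 4: index 1; position of 0: index 6
New edge 4->0: forward
Forward edge: respects the existing order. Still a DAG, same toposort still valid.
Still a DAG? yes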